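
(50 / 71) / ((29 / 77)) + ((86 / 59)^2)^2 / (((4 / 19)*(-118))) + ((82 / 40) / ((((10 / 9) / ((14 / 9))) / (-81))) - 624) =-125826382565325927 / 147202913164100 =-854.78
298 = 298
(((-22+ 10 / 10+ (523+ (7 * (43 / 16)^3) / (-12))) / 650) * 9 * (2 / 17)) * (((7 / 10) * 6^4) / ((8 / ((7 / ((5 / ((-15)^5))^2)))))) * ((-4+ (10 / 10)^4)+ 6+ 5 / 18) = 347385193564264734375 / 7241728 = 47969931149618.54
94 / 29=3.24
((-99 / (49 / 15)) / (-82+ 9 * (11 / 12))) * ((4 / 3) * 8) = 12672 / 2891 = 4.38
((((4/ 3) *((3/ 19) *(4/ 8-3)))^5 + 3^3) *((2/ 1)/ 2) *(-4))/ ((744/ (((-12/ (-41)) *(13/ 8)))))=-867810749/ 12588487316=-0.07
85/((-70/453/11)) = -84711/14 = -6050.79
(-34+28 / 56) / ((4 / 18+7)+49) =-603 / 1012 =-0.60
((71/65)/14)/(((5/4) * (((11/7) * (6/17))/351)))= 10863/275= 39.50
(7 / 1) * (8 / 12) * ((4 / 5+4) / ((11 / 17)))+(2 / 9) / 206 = 1765063 / 50985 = 34.62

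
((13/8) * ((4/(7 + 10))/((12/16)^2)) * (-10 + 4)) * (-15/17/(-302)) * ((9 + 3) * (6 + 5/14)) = -0.91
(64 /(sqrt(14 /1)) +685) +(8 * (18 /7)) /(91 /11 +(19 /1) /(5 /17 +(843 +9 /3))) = 32 * sqrt(14) /7 +1052920193 /1531565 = 704.58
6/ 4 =3/ 2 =1.50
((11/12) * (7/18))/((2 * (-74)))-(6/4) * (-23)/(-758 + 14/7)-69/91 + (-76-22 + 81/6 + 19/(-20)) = -1254635623/14545440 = -86.26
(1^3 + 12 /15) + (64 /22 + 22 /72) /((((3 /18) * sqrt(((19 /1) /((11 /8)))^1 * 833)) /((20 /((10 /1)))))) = 67 * sqrt(7106) /15708 + 9 /5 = 2.16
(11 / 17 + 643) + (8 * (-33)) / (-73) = 803254 / 1241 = 647.26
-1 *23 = -23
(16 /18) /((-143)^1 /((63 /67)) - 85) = -7 /1867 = -0.00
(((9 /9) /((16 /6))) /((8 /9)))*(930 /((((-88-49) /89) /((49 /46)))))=-54752355 /201664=-271.50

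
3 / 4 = 0.75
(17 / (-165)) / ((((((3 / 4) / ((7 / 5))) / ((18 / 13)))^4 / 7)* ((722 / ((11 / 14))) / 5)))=-1128508416 / 6444075625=-0.18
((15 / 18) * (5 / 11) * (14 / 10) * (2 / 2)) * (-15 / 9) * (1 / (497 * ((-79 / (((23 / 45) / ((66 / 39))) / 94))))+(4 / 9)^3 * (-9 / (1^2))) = 129913427855 / 186031369656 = 0.70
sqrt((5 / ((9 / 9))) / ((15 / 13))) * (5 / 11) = 5 * sqrt(39) / 33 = 0.95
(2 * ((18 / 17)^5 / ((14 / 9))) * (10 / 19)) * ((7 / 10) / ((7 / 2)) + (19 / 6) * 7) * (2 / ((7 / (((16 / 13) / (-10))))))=-60859206144 / 85922646355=-0.71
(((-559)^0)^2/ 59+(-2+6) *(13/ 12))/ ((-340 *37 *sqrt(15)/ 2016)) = -8624 *sqrt(15)/ 185555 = -0.18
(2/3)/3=2/9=0.22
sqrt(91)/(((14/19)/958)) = 9101 * sqrt(91)/7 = 12402.57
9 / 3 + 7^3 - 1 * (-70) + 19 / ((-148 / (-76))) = 425.76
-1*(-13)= 13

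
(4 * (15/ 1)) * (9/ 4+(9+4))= 915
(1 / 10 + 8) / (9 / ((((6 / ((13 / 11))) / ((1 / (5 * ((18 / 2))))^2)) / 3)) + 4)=2.02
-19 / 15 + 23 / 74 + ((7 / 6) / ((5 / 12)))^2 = 38207 / 5550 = 6.88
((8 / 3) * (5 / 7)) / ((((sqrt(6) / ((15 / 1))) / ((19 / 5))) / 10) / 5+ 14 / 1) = 36100000 / 265334999 - 19000 * sqrt(6) / 5572034979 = 0.14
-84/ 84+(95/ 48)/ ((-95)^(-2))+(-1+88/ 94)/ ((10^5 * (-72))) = 17860.98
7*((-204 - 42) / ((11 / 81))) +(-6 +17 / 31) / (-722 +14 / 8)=-12457269466 / 982421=-12680.17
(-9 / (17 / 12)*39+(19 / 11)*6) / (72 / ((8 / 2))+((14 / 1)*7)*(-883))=22197 / 8089246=0.00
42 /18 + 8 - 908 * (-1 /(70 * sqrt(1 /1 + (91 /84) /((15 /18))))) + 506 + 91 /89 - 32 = 454 * sqrt(230) /805 + 129590 /267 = 493.91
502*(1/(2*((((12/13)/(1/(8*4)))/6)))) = 3263/64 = 50.98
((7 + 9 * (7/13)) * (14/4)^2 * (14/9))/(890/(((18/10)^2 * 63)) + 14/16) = 119800296/2778373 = 43.12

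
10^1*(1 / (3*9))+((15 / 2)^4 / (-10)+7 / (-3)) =-275071 / 864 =-318.37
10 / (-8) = -5 / 4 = -1.25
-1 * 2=-2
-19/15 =-1.27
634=634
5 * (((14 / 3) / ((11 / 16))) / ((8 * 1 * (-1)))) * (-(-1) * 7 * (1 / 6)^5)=-245 / 64152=-0.00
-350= -350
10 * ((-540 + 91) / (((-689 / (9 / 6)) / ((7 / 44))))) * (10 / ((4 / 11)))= 235725 / 5512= 42.77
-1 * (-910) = 910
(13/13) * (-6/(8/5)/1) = -15/4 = -3.75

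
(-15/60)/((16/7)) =-7/64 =-0.11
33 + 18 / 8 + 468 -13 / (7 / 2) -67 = 12111 / 28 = 432.54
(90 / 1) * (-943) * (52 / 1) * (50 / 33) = -6686727.27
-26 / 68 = -13 / 34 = -0.38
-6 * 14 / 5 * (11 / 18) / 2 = -77 / 15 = -5.13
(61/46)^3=226981/97336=2.33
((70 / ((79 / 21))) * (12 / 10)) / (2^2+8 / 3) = 1323 / 395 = 3.35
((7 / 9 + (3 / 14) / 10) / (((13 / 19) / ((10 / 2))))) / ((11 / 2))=19133 / 18018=1.06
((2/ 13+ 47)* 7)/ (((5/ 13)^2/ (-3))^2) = 84845943/ 625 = 135753.51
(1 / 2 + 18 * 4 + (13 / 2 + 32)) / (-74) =-3 / 2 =-1.50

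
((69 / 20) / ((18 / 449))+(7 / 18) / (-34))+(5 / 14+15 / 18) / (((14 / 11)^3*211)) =133396692001 / 1550229660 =86.05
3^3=27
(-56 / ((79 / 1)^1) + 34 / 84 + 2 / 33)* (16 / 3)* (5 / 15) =-71096 / 164241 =-0.43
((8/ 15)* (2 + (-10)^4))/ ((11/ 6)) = 160032/ 55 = 2909.67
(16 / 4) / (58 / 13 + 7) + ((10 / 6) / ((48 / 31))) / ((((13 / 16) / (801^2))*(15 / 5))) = 548807161 / 1937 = 283328.43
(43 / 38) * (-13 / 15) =-559 / 570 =-0.98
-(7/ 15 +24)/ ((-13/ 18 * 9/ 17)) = 12478/ 195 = 63.99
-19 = -19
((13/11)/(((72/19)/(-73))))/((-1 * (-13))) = -1.75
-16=-16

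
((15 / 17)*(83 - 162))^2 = 1404225 / 289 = 4858.91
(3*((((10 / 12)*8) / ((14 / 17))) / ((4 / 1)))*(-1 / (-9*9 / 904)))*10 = 384200 / 567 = 677.60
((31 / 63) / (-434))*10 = -5 / 441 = -0.01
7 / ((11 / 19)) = 133 / 11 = 12.09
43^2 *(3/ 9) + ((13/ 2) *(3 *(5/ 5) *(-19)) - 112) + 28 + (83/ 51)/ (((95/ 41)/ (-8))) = 1513717/ 9690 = 156.21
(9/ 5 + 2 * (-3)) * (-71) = 298.20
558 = 558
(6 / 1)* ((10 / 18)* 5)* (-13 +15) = 100 / 3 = 33.33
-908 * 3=-2724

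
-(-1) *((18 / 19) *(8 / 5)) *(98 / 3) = 4704 / 95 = 49.52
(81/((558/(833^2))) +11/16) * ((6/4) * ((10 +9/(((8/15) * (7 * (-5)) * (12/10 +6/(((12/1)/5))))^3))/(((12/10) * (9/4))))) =2777624586219742825/4963676304384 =559590.19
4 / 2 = 2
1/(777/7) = 1/111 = 0.01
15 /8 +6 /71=1113 /568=1.96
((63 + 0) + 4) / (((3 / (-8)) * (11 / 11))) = -536 / 3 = -178.67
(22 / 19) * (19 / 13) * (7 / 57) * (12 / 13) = 616 / 3211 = 0.19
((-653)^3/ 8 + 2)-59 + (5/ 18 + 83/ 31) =-77686297111/ 2232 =-34805688.67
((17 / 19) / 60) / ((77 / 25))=85 / 17556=0.00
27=27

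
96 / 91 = 1.05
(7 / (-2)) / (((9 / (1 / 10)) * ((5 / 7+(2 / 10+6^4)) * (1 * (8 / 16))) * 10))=-49 / 8170560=-0.00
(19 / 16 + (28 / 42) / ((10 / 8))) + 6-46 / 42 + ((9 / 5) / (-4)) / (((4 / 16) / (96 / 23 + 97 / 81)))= -70549 / 23184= -3.04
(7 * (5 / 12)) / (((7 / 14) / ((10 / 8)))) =175 / 24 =7.29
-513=-513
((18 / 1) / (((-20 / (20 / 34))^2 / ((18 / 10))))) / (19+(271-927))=-81 / 1840930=-0.00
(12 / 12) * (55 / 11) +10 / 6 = 20 / 3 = 6.67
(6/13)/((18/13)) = 1/3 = 0.33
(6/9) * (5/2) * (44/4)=18.33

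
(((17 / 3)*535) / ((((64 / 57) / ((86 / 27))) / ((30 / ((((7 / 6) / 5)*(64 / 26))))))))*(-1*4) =-2414949875 / 1344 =-1796837.70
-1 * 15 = -15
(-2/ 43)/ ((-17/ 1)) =2/ 731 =0.00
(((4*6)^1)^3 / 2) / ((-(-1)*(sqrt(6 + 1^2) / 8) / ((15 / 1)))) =313498.85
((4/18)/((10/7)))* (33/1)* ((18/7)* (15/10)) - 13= 34/5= 6.80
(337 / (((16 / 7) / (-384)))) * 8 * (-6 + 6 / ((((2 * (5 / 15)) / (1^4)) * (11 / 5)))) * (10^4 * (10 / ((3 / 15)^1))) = 432340363636.36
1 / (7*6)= 1 / 42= 0.02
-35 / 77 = -5 / 11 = -0.45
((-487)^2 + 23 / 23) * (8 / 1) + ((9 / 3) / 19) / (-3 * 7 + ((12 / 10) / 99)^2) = 20610450492965 / 10862699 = 1897359.99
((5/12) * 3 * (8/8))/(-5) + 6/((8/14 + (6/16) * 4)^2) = 3863/3364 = 1.15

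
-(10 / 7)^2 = -100 / 49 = -2.04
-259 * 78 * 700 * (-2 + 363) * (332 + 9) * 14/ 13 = -1874729749200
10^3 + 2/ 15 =15002/ 15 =1000.13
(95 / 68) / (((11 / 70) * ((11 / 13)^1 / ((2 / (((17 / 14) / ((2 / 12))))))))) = 302575 / 104907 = 2.88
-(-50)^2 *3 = -7500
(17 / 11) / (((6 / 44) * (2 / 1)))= 5.67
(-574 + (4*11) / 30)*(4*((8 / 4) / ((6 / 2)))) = -68704 / 45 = -1526.76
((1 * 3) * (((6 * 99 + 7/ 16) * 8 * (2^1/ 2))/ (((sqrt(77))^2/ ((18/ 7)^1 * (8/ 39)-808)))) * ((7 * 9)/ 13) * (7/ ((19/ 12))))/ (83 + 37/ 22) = -2795473120/ 73853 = -37851.86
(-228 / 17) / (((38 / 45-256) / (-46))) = -235980 / 97597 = -2.42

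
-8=-8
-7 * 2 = -14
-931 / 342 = -49 / 18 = -2.72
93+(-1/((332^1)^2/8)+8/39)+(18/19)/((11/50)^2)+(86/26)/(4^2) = 1116612568091/9882794064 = 112.99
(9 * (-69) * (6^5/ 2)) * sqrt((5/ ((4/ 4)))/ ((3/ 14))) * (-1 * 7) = 5633712 * sqrt(210) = 81640243.07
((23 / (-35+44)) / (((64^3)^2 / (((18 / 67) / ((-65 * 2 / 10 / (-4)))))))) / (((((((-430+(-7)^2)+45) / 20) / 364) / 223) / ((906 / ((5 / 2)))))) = -774479 / 143881404416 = -0.00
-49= -49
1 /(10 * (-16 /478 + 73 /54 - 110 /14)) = -45171 /2953625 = -0.02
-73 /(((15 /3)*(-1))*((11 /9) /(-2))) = -23.89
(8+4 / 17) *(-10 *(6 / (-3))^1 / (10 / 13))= 3640 / 17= 214.12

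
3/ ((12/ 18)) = 9/ 2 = 4.50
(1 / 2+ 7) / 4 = 1.88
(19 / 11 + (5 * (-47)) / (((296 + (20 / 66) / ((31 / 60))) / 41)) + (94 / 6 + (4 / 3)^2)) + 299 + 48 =1113671057 / 3337488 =333.69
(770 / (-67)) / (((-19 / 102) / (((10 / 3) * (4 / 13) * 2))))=126.56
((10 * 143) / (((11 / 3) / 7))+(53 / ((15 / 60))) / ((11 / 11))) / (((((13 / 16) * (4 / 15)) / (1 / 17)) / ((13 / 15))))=11768 / 17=692.24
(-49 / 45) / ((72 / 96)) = -196 / 135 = -1.45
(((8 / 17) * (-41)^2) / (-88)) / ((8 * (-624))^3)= 1681 / 23262979424256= 0.00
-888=-888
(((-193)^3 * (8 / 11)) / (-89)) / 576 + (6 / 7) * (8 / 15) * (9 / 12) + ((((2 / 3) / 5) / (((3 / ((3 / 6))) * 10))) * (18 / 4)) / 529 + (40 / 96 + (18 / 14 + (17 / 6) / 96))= 5432525735317 / 52203412800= 104.06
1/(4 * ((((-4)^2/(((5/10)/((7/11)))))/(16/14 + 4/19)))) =495/29792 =0.02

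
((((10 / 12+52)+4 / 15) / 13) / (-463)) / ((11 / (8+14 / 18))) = -0.01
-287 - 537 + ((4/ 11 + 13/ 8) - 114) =-82369/ 88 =-936.01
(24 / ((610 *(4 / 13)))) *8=312 / 305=1.02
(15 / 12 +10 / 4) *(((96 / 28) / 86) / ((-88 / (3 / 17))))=-135 / 450296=-0.00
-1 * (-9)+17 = 26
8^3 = 512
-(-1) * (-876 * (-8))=7008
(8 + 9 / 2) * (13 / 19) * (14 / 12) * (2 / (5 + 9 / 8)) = 1300 / 399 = 3.26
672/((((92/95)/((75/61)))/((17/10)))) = 2034900/1403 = 1450.39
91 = 91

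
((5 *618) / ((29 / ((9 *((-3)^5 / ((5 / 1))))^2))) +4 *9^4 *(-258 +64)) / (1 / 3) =6652893366 / 145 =45882023.21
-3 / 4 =-0.75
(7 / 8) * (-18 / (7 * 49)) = -9 / 196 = -0.05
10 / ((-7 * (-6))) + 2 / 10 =46 / 105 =0.44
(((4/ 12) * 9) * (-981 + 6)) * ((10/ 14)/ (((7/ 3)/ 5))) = -219375/ 49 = -4477.04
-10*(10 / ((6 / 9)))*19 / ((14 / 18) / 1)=-25650 / 7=-3664.29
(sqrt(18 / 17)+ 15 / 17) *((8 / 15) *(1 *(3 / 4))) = 6 / 17+ 6 *sqrt(34) / 85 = 0.76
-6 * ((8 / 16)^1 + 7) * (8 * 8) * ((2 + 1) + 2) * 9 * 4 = -518400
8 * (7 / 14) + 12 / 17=4.71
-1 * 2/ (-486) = 1/ 243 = 0.00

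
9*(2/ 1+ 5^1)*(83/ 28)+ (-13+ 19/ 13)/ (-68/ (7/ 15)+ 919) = 186.74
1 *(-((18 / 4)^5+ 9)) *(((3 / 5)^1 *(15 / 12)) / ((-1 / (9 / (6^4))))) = 19779 / 2048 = 9.66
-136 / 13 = -10.46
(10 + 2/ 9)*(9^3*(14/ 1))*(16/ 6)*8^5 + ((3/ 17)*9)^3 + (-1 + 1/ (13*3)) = 1746750677769551/ 191607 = 9116319747.03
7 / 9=0.78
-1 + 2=1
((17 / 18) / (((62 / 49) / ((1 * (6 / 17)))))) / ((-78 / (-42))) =343 / 2418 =0.14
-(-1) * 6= 6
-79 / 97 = -0.81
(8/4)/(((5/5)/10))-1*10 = 10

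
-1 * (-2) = 2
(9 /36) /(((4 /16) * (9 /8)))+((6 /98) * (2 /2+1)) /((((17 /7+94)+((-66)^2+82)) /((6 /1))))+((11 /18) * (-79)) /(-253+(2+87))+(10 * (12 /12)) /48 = 228212617 /163974006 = 1.39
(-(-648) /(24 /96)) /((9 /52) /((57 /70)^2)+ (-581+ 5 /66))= -802840896 /179853463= -4.46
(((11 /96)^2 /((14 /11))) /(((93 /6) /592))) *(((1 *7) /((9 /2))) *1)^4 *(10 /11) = 7678055 /3661038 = 2.10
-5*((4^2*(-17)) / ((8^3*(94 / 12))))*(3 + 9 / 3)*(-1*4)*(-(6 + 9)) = 11475 / 94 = 122.07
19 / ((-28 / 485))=-9215 / 28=-329.11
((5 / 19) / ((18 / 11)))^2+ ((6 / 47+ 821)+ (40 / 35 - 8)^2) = 868.17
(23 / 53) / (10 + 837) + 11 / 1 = 493824 / 44891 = 11.00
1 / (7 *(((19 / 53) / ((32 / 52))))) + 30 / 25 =12494 / 8645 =1.45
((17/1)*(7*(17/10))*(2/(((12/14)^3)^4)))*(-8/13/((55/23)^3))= -340687242400749041/2942567559360000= -115.78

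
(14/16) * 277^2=537103/8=67137.88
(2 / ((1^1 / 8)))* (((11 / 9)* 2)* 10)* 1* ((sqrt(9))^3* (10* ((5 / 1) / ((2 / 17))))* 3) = 13464000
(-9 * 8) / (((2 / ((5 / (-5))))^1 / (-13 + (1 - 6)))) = -648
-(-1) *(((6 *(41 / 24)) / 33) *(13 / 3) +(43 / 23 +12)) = 138583 / 9108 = 15.22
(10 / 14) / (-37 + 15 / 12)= -20 / 1001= -0.02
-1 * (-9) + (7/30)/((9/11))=2507/270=9.29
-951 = -951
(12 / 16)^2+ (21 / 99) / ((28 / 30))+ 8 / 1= 1547 / 176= 8.79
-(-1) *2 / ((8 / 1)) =1 / 4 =0.25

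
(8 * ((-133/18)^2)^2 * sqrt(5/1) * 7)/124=2190305047 * sqrt(5)/1627128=3010.01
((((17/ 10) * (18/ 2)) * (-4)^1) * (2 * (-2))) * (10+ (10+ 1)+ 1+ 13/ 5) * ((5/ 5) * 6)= 36132.48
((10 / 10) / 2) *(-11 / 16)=-11 / 32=-0.34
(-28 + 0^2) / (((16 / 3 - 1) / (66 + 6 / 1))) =-6048 / 13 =-465.23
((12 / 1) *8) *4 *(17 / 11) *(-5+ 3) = -13056 / 11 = -1186.91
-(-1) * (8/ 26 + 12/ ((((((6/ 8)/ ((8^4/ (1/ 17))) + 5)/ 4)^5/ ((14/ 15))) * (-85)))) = 64333393060873125601378746062516/ 243211621810288962040095394388425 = 0.26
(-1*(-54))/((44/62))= 837/11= 76.09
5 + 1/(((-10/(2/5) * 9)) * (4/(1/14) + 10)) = 74249/14850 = 5.00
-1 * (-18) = 18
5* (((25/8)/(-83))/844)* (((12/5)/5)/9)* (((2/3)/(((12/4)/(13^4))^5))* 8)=-190049637748807994388010/38300931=-4962010916883665.16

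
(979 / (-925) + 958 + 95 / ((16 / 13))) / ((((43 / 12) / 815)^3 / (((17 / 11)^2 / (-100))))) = -517202843364396351 / 1779764195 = -290601892.55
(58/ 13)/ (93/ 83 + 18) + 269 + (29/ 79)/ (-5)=2193450136/ 8149245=269.16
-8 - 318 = -326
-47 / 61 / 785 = -47 / 47885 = -0.00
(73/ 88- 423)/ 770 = -37151/ 67760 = -0.55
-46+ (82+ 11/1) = 47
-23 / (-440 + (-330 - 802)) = 23 / 1572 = 0.01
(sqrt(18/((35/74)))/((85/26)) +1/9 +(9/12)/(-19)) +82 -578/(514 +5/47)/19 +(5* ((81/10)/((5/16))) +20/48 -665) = -18716181017/41318730 +156* sqrt(1295)/2975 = -451.08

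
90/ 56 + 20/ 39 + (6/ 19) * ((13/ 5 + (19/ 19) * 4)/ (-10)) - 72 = -36354883/ 518700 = -70.09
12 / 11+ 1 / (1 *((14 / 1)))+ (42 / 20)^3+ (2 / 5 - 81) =-5403603 / 77000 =-70.18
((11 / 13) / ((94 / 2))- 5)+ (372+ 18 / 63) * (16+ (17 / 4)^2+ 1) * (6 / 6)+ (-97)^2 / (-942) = 210121761007 / 16115736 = 13038.30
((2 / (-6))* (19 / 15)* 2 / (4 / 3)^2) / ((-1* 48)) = 0.01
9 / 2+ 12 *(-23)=-543 / 2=-271.50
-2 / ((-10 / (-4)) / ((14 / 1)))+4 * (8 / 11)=-456 / 55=-8.29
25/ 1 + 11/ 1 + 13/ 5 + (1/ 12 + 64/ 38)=46019/ 1140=40.37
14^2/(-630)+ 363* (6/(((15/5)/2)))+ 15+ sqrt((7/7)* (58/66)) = sqrt(957)/33+ 66001/45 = 1467.63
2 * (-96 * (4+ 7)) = -2112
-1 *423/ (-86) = 4.92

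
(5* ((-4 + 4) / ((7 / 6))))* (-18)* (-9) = 0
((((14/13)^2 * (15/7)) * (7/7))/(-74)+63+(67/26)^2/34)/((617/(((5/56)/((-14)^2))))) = 268566185/5759126254336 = 0.00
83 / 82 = 1.01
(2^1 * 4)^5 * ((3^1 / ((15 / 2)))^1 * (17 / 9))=1114112 / 45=24758.04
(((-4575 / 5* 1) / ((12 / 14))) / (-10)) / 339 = 427 / 1356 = 0.31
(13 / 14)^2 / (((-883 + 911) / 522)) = 44109 / 2744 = 16.07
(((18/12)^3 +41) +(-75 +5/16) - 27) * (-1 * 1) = 917/16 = 57.31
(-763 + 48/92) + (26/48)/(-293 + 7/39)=-1602184207/2101280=-762.48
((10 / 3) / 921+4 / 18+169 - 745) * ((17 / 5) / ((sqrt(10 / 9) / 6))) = -27044688 * sqrt(10) / 7675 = -11143.04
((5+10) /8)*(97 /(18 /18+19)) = 291 /32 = 9.09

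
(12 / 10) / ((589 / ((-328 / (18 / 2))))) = -656 / 8835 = -0.07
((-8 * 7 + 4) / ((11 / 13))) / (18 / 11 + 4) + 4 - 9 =-493 / 31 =-15.90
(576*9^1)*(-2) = -10368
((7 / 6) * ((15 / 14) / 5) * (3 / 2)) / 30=1 / 80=0.01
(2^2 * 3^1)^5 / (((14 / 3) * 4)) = 93312 / 7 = 13330.29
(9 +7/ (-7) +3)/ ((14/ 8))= 44/ 7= 6.29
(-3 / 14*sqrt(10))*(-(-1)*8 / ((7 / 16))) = -192*sqrt(10) / 49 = -12.39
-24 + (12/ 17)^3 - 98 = -121.65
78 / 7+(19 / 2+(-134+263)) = 2095 / 14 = 149.64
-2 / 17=-0.12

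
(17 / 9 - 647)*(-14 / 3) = 81284 / 27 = 3010.52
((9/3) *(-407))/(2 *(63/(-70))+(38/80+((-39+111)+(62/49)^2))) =-117264840/6941387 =-16.89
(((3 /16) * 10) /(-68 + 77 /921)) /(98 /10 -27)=69075 /43035088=0.00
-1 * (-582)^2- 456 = -339180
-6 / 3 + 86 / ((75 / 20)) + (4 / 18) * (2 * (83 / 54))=26264 / 1215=21.62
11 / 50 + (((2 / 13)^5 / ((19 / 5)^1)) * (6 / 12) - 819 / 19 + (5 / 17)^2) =-4362839739907 / 101938493150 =-42.80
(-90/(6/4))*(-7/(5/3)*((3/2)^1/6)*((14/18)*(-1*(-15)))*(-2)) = -1470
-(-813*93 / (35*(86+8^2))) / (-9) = -8401 / 5250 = -1.60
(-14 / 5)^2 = 196 / 25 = 7.84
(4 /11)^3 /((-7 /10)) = -640 /9317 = -0.07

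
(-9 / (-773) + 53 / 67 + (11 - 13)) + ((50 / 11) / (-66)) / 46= -1036737755 / 864806118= -1.20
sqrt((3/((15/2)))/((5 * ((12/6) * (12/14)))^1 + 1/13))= sqrt(716170)/3935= 0.22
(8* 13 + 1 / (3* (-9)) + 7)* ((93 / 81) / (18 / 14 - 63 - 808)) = -162533 / 1109538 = -0.15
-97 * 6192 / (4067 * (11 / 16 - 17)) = 1067776 / 117943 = 9.05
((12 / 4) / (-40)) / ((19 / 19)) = -3 / 40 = -0.08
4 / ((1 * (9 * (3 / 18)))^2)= 16 / 9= 1.78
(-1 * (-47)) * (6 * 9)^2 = 137052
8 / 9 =0.89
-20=-20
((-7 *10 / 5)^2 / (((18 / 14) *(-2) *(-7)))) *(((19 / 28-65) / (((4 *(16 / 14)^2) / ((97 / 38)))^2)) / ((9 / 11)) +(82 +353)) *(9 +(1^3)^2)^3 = 8685448490933375 / 1916338176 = 4532315.12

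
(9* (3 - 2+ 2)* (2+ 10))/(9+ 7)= 81/4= 20.25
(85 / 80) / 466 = 17 / 7456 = 0.00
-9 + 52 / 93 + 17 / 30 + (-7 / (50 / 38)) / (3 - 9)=-16246 / 2325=-6.99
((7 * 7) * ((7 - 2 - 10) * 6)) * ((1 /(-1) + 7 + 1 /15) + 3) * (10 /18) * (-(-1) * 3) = -66640 /3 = -22213.33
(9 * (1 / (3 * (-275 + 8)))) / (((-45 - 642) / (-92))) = -92 / 61143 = -0.00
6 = 6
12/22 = 6/11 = 0.55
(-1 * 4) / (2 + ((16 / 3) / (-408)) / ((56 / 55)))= -17136 / 8513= -2.01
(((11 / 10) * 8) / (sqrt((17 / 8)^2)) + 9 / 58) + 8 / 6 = 83263 / 14790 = 5.63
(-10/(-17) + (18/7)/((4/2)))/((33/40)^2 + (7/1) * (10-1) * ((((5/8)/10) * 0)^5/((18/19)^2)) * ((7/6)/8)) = 356800/129591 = 2.75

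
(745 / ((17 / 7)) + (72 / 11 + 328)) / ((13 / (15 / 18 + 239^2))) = 1053897825 / 374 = 2817908.62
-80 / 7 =-11.43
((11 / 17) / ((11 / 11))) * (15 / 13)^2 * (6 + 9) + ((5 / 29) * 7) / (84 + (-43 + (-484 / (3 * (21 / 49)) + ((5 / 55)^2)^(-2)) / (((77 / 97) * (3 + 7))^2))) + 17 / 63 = 816735986224936 / 61890874260579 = 13.20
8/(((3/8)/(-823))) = -52672/3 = -17557.33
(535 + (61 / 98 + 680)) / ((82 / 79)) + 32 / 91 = 122384273 / 104468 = 1171.50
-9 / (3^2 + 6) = -3 / 5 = -0.60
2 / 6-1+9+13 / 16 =439 / 48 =9.15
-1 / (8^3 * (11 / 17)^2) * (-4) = 289 / 15488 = 0.02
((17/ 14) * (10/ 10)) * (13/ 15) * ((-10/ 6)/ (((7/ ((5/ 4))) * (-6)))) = 1105/ 21168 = 0.05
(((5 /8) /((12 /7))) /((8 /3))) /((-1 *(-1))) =35 /256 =0.14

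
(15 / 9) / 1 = 5 / 3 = 1.67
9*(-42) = -378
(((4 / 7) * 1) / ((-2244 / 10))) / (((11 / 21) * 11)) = -10 / 22627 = -0.00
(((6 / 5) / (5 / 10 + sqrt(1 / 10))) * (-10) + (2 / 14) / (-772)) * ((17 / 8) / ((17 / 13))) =-2810093 / 43232 + 13 * sqrt(10) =-23.89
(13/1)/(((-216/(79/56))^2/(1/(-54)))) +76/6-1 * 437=-3352621112557/7900913664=-424.33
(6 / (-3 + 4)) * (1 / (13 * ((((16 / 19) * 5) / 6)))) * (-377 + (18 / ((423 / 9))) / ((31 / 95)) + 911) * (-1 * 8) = -266673816 / 94705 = -2815.84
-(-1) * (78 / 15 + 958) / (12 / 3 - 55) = -4816 / 255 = -18.89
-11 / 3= -3.67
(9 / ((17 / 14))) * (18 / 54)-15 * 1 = -213 / 17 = -12.53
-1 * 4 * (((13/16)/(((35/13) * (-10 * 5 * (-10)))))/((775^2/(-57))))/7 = 9633/294306250000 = 0.00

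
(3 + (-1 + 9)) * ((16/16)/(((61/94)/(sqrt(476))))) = 2068 * sqrt(119)/61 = 369.82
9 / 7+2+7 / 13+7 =985 / 91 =10.82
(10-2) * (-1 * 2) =-16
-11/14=-0.79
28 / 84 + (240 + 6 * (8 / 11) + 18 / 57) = 153623 / 627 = 245.01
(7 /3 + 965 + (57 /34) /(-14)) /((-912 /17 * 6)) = -1381181 /459648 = -3.00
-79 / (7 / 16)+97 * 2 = 94 / 7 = 13.43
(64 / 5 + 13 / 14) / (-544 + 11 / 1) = -961 / 37310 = -0.03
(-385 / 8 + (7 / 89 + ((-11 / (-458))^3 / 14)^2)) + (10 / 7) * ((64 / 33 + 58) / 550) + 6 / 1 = -12241448070779119370858761 / 292223794275686443779840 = -41.89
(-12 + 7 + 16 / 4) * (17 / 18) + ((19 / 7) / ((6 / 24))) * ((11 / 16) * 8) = 7405 / 126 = 58.77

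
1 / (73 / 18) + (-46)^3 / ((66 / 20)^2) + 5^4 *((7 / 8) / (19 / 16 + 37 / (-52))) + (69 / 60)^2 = -82544908429 / 10599600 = -7787.55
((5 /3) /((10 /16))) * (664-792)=-1024 /3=-341.33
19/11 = 1.73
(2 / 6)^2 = 1 / 9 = 0.11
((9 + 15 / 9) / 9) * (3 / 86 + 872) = 1199920 / 1161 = 1033.52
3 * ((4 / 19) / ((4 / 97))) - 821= -15308 / 19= -805.68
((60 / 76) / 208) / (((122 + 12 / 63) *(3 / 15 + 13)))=525 / 223098304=0.00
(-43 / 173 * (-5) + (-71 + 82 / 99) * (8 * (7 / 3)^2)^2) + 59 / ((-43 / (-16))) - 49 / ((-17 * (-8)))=-1079812607679253 / 8112854376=-133098.98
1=1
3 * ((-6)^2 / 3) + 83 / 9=407 / 9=45.22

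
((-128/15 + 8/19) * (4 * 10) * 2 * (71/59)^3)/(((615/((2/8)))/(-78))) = 86058984128/2399853615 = 35.86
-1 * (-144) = 144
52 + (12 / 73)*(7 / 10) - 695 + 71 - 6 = -210928 / 365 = -577.88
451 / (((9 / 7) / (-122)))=-385154 / 9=-42794.89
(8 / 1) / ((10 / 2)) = 8 / 5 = 1.60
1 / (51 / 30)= 10 / 17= 0.59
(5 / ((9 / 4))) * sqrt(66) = 20 * sqrt(66) / 9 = 18.05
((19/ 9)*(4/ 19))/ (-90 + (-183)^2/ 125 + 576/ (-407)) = 203500/ 80813457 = 0.00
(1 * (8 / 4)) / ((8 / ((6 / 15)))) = 1 / 10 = 0.10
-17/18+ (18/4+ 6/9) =38/9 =4.22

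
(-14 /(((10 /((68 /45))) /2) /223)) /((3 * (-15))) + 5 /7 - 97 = -5338178 /70875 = -75.32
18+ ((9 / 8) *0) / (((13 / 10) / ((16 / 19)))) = 18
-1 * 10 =-10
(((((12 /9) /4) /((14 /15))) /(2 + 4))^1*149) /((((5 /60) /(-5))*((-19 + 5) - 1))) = 745 /21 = 35.48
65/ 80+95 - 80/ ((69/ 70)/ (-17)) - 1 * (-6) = 1635601/ 1104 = 1481.52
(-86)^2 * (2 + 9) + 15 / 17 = 1383067 / 17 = 81356.88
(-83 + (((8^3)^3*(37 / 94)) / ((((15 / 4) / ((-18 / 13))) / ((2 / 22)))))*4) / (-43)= 238373474143 / 1445015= 164962.63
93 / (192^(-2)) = 3428352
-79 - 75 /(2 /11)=-491.50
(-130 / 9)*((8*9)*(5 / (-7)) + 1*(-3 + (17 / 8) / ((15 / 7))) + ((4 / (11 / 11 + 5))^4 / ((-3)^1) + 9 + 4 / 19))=744369769 / 1163484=639.78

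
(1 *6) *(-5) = -30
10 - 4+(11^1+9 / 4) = 77 / 4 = 19.25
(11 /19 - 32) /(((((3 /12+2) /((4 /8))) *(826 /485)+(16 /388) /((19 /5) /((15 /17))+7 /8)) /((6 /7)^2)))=-10802344860 /3589983481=-3.01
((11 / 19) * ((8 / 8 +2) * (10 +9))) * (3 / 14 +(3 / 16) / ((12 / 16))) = 429 / 28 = 15.32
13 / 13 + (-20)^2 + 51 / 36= 4829 / 12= 402.42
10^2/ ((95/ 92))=1840/ 19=96.84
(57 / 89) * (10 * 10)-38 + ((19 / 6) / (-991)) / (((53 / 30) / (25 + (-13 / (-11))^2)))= 14704540724 / 565620187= 26.00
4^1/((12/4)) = 1.33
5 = 5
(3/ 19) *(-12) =-36/ 19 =-1.89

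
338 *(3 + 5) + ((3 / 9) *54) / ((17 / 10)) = 46148 / 17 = 2714.59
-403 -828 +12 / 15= -6151 / 5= -1230.20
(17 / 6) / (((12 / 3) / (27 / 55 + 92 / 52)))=1.60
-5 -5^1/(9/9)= -10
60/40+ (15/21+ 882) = 884.21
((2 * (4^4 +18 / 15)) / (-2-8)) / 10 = -643 / 125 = -5.14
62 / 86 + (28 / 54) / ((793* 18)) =5973970 / 8286057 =0.72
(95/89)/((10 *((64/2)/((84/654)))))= 133/310432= 0.00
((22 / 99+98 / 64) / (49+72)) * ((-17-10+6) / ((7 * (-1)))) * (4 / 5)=101 / 2904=0.03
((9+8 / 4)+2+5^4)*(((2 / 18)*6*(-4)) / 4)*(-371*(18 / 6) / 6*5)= 1183490 / 3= 394496.67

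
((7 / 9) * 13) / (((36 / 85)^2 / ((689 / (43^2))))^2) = 2255046693956875 / 51680455743744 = 43.63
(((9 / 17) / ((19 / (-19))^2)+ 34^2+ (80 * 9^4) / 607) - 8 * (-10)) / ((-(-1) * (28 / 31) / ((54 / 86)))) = 1460.75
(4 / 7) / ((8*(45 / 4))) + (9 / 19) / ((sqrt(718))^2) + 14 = 60191339 / 4297230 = 14.01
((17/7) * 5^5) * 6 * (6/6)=318750/7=45535.71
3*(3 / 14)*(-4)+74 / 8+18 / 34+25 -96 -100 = -163.79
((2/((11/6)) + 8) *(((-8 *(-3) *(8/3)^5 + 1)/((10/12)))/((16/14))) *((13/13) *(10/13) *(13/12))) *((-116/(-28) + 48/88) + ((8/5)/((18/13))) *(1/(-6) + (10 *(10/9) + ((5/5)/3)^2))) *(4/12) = 714042608375/4763286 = 149905.47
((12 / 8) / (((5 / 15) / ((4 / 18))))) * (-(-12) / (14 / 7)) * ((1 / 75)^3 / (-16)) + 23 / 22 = 12937489 / 12375000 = 1.05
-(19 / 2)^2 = -361 / 4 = -90.25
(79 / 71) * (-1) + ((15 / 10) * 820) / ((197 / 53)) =4612927 / 13987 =329.80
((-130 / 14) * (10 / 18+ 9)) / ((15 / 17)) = -19006 / 189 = -100.56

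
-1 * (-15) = 15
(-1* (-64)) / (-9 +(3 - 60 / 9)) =-96 / 19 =-5.05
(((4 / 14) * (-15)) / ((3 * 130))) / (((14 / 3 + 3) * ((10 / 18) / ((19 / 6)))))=-171 / 20930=-0.01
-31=-31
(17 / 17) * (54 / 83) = 54 / 83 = 0.65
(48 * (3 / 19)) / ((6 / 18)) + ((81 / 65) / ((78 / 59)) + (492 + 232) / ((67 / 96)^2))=217663447923 / 144141790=1510.06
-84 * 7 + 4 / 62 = -18226 / 31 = -587.94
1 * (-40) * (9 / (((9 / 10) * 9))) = -400 / 9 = -44.44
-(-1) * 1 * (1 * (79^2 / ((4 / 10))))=31205 / 2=15602.50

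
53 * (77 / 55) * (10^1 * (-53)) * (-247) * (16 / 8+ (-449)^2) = 1958275175766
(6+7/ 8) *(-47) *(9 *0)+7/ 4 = 7/ 4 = 1.75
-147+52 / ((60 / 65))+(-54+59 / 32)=-13711 / 96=-142.82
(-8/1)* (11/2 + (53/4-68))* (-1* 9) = -3546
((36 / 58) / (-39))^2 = 36 / 142129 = 0.00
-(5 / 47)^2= -25 / 2209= -0.01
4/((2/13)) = 26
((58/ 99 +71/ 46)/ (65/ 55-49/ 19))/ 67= -184243/ 8099496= -0.02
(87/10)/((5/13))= 1131/50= 22.62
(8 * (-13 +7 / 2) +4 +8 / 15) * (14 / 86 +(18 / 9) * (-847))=15615824 / 129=121052.90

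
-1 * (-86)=86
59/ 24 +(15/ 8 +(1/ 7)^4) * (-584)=-62970637/ 57624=-1092.78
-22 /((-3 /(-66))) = -484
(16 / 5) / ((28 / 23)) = 92 / 35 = 2.63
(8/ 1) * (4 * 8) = 256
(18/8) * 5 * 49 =2205/4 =551.25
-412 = -412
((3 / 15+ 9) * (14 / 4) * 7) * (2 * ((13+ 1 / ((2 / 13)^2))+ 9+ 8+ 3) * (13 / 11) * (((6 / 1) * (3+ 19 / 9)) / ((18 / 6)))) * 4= 811430984 / 495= 1639254.51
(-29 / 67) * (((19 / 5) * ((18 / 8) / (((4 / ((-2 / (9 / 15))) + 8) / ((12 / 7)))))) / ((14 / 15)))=-223155 / 223244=-1.00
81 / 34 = 2.38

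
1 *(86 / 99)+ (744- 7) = 73049 / 99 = 737.87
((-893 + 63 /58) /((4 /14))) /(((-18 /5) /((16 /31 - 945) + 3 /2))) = -817697.53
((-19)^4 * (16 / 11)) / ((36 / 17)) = 8861828 / 99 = 89513.41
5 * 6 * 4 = 120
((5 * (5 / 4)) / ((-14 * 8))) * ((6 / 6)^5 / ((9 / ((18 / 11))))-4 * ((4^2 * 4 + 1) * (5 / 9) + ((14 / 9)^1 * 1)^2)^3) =16720284022525 / 1309470624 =12768.74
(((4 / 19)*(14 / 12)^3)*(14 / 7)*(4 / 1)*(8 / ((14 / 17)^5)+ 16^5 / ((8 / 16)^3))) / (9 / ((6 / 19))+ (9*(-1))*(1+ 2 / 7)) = 1127901516962 / 851067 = 1325279.35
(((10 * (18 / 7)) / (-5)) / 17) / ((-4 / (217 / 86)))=279 / 1462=0.19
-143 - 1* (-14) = -129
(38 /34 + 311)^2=28153636 /289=97417.43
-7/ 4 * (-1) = 7/ 4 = 1.75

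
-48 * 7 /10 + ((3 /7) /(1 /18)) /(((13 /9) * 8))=-59937 /1820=-32.93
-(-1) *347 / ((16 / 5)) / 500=347 / 1600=0.22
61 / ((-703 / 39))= -2379 / 703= -3.38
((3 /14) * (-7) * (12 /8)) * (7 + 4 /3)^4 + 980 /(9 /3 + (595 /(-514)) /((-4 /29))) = -9077073695 /843228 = -10764.67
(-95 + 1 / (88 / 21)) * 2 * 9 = -75051 / 44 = -1705.70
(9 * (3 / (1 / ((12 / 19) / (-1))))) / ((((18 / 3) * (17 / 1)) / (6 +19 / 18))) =-381 / 323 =-1.18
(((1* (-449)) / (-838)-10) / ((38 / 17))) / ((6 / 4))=-134827 / 47766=-2.82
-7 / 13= -0.54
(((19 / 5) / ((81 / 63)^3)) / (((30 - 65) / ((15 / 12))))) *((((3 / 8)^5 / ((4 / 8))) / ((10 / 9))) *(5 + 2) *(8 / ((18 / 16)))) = -6517 / 153600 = -0.04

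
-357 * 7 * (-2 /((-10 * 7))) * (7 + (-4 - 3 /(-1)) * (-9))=-1142.40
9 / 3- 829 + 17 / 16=-13199 / 16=-824.94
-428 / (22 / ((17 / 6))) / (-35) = 1819 / 1155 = 1.57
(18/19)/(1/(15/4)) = 3.55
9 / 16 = 0.56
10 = 10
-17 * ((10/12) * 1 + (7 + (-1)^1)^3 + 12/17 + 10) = -23209/6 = -3868.17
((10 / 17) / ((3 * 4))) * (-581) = -2905 / 102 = -28.48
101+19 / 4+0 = 423 / 4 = 105.75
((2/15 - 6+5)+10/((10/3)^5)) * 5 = -25271/6000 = -4.21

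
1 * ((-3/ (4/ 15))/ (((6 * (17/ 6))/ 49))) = -2205/ 68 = -32.43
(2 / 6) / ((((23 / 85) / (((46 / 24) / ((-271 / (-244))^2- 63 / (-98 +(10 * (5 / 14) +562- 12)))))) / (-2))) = -2689687640 / 623843919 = -4.31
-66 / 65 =-1.02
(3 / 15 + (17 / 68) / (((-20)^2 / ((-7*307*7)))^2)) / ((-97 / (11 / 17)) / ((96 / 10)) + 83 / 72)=-22415565051 / 916360000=-24.46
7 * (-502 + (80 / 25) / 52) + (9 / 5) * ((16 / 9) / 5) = -1141702 / 325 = -3512.93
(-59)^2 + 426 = 3907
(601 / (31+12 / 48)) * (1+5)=14424 / 125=115.39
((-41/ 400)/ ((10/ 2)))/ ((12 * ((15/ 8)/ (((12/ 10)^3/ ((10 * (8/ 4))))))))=-123/ 1562500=-0.00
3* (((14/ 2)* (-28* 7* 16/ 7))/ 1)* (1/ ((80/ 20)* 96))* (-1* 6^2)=882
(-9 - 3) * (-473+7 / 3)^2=-2658325.33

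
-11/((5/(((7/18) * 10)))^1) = -77/9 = -8.56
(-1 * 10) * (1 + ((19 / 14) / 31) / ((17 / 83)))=-44775 / 3689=-12.14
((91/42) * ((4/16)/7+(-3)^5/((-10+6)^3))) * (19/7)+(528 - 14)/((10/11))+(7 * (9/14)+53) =60722927/94080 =645.44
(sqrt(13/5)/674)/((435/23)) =23*sqrt(65)/1465950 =0.00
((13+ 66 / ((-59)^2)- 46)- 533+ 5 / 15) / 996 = -5907059 / 10401228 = -0.57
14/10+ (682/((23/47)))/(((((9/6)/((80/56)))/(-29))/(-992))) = 92212950581/2415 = 38183416.39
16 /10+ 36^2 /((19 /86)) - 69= 550877 /95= 5798.71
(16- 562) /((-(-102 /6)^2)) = 546 /289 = 1.89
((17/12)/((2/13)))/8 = 221/192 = 1.15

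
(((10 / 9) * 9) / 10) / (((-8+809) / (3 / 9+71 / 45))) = 86 / 36045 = 0.00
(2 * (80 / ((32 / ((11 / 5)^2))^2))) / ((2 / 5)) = 14641 / 1600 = 9.15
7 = 7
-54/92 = -27/46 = -0.59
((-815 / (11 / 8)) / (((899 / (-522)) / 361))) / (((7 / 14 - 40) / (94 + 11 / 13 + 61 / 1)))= -171670921920 / 350207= -490198.43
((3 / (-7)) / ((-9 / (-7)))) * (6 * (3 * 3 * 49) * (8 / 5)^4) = -3612672 / 625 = -5780.28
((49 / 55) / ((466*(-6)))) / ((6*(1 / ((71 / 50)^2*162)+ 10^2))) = -2223081 / 4186235042000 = -0.00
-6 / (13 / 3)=-18 / 13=-1.38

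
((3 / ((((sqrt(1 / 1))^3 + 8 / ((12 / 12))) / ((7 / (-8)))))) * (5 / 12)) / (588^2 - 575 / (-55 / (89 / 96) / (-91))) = -0.00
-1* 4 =-4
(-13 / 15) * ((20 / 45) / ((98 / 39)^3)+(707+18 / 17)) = -36821122949 / 60000990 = -613.68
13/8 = 1.62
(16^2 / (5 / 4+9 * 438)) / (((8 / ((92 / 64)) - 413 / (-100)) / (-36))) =-28262400 / 117240709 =-0.24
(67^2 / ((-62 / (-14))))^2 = 1027476.51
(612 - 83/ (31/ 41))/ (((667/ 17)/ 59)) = 15615707/ 20677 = 755.22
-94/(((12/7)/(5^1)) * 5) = -54.83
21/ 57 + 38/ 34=1.49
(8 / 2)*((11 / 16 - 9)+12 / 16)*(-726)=43923 / 2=21961.50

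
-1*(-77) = 77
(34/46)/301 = 17/6923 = 0.00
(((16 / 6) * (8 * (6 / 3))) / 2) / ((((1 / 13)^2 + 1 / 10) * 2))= 54080 / 537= 100.71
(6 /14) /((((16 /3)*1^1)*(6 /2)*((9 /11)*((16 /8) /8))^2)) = 121 /189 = 0.64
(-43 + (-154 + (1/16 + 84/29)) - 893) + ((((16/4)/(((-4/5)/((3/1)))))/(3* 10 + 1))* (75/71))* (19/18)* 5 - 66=-1180314211/1021264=-1155.74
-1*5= -5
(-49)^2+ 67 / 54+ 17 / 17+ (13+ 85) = 135067 / 54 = 2501.24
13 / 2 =6.50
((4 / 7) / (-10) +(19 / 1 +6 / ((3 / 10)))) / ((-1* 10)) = -1363 / 350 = -3.89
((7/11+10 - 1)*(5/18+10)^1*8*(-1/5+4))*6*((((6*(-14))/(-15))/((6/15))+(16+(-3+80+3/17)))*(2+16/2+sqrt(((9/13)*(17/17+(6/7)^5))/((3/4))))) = 2172348736*sqrt(39711)/192423+10861743680/561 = 21611114.38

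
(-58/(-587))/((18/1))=29/5283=0.01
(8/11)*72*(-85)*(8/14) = -2543.38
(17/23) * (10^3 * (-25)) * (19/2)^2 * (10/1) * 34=-13041125000/23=-567005434.78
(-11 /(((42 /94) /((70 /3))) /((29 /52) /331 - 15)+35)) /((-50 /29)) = 3870457943 /21232145210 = 0.18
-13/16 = -0.81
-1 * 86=-86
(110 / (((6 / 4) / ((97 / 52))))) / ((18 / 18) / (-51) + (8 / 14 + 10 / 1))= 634865 / 48971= 12.96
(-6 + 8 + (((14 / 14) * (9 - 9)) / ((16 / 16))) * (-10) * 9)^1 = 2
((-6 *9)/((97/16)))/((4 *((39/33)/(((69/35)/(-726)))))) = 2484/485485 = 0.01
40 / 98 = 20 / 49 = 0.41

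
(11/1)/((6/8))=44/3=14.67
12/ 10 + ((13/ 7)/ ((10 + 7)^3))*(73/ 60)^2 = 148638397/ 123807600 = 1.20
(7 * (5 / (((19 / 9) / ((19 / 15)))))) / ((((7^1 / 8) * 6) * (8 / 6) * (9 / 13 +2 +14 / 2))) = 13 / 42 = 0.31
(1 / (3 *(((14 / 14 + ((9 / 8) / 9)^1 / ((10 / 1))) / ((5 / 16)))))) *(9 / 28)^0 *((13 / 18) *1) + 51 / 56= 120637 / 122472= 0.99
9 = 9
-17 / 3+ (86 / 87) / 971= -159539 / 28159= -5.67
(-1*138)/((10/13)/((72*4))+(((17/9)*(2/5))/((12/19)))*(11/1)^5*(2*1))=-3875040/10820050459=-0.00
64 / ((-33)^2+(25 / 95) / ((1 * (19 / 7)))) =5776 / 98291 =0.06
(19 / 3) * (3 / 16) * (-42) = -399 / 8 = -49.88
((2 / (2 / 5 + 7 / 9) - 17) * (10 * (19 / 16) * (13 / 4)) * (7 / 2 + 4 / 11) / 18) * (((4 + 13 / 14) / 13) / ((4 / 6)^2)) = -451868925 / 4178944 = -108.13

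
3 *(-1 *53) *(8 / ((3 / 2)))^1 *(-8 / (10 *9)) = 3392 / 45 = 75.38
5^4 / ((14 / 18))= 5625 / 7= 803.57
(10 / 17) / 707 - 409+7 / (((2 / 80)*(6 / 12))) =1814879 / 12019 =151.00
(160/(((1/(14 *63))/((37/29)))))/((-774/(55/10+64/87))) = -157368400/108489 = -1450.55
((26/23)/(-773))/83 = -26/1475657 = -0.00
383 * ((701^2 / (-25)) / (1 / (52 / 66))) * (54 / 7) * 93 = -8191503318492 / 1925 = -4255326399.22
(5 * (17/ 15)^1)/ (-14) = -0.40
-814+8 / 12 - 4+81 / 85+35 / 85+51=-195067 / 255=-764.97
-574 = -574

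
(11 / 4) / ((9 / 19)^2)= 3971 / 324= 12.26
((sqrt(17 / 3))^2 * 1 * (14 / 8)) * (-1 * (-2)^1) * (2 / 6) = 119 / 18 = 6.61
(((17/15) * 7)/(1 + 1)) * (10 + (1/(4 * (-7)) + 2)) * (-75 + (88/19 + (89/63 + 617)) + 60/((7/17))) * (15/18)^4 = 15878.00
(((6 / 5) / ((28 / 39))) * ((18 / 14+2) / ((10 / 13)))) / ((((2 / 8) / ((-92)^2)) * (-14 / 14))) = -296096112 / 1225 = -241711.11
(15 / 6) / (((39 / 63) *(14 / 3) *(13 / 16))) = 180 / 169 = 1.07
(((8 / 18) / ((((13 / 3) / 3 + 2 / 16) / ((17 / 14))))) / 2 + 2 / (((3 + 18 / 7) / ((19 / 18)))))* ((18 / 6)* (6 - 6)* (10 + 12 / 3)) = 0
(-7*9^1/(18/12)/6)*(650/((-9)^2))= -4550/81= -56.17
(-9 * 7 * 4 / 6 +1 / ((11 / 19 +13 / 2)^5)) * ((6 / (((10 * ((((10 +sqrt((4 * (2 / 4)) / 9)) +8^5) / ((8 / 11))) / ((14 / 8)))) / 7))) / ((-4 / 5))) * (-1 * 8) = -5130768260359221432120 / 74908568992192399619903 +52176950600598180 * sqrt(2) / 74908568992192399619903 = -0.07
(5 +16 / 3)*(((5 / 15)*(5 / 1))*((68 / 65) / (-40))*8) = -2108 / 585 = -3.60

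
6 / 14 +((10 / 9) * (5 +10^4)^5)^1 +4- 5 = 779724167639131968746 / 7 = 111389166805590281249.43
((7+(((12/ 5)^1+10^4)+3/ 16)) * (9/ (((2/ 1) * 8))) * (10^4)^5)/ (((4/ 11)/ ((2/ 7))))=3096716132812500000000000/ 7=442388018973214285714285.70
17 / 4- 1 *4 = 1 / 4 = 0.25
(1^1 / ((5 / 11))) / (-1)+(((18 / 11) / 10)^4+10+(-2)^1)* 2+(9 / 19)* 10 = 18.54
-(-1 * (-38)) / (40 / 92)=-437 / 5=-87.40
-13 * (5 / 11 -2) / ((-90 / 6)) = -221 / 165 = -1.34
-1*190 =-190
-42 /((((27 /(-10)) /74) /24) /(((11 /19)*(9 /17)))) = 2735040 /323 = 8467.62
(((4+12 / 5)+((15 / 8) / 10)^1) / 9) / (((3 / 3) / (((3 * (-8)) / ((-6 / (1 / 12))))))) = 527 / 2160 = 0.24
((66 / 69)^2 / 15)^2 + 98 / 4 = 3085715537 / 125928450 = 24.50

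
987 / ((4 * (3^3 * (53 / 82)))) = 13489 / 954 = 14.14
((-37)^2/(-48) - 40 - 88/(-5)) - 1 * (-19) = -7661/240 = -31.92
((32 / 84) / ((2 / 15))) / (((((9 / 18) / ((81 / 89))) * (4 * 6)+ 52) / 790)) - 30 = 1425 / 308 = 4.63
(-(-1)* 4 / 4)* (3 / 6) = 1 / 2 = 0.50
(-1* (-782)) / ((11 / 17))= 13294 / 11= 1208.55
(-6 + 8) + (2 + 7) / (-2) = -5 / 2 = -2.50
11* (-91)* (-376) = 376376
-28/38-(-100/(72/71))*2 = 33599/171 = 196.49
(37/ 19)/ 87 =37/ 1653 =0.02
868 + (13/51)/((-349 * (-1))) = 15449545/17799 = 868.00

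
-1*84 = -84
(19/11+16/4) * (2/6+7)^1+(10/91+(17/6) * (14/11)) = 137285/3003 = 45.72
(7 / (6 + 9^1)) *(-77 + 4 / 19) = -10213 / 285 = -35.84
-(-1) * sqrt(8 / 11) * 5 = 10 * sqrt(22) / 11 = 4.26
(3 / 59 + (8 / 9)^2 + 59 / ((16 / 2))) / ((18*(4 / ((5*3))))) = 1570565 / 917568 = 1.71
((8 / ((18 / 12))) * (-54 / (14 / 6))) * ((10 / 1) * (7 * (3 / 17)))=-25920 / 17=-1524.71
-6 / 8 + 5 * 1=17 / 4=4.25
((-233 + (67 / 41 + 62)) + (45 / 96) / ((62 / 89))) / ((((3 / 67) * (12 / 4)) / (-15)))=4596923935 / 244032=18837.38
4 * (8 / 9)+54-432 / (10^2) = 11978 / 225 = 53.24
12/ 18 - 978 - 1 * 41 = -3055/ 3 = -1018.33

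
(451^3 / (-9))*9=-91733851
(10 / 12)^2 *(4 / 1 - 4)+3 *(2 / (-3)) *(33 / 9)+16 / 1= 26 / 3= 8.67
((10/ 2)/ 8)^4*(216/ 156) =5625/ 26624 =0.21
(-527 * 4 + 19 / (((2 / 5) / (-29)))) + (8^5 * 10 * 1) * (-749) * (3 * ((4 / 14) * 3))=-1262230331 / 2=-631115165.50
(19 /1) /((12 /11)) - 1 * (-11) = 341 /12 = 28.42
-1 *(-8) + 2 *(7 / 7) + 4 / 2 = 12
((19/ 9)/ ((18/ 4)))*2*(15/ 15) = 76/ 81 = 0.94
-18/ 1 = -18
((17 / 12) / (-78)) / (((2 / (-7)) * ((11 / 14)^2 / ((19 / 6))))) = 110789 / 339768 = 0.33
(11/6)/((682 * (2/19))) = 19/744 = 0.03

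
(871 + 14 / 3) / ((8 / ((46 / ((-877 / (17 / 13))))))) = -1027157 / 136812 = -7.51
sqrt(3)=1.73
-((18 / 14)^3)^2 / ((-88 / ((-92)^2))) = 562264578 / 1294139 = 434.47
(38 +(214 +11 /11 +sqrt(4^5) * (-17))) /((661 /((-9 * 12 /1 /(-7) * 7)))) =-31428 /661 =-47.55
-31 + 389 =358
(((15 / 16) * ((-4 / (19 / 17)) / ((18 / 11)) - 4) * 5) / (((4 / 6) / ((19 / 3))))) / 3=-13225 / 144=-91.84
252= 252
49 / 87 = 0.56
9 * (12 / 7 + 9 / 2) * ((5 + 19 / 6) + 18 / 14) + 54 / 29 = 3015477 / 5684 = 530.52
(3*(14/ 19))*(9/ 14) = 27/ 19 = 1.42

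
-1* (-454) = 454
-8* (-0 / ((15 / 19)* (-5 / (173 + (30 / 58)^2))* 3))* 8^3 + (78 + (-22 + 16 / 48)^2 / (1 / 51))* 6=144118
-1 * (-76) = 76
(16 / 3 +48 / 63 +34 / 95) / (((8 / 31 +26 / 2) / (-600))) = -15963760 / 54663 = -292.04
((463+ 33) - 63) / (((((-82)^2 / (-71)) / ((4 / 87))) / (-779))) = 584117 / 3567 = 163.76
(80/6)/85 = 8/51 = 0.16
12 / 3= 4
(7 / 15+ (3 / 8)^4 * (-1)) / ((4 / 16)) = 27457 / 15360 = 1.79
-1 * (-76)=76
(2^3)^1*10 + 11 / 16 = 80.69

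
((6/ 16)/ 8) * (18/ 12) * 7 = 63/ 128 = 0.49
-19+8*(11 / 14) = -89 / 7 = -12.71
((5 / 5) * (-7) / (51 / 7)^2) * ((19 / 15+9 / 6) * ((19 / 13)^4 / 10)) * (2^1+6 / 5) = -14840434196 / 27857685375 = -0.53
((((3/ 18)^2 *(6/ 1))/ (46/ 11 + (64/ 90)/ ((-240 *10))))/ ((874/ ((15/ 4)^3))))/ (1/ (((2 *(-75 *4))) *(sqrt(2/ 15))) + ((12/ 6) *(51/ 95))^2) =7161760546875 *sqrt(30)/ 4749017324725423456 + 309602313281250/ 148406791397669483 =0.00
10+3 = 13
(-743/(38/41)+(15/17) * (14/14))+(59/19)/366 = -47332540/59109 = -800.77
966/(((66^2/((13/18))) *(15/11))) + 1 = 1.12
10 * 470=4700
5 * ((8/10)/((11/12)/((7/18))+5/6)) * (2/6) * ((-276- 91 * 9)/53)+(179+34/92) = 27888941/163346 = 170.74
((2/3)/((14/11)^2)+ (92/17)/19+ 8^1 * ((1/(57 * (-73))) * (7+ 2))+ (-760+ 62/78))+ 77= -681.53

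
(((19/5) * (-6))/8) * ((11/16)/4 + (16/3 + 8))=-49267/1280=-38.49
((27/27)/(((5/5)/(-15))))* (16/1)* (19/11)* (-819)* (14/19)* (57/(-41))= -156854880/451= -347793.53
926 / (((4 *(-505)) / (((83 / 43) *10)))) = -38429 / 4343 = -8.85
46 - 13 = 33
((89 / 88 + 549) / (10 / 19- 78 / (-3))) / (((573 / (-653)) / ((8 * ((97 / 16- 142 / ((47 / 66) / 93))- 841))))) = 2917165142898221 / 796295808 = 3663418.94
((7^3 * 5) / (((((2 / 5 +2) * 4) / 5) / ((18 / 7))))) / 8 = 18375 / 64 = 287.11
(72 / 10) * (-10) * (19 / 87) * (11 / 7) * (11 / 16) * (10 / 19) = -1815 / 203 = -8.94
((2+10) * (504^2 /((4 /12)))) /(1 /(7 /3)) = 21337344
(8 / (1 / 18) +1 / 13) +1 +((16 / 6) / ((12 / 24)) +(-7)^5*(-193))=126512155 / 39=3243901.41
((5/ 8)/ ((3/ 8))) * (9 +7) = 26.67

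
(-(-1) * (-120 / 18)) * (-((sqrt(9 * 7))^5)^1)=79380 * sqrt(7)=210019.74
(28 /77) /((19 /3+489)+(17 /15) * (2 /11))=15 /20441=0.00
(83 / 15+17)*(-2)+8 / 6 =-656 / 15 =-43.73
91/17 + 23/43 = 4304/731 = 5.89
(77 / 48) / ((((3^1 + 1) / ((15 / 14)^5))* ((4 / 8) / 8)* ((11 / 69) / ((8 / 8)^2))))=17465625 / 307328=56.83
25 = 25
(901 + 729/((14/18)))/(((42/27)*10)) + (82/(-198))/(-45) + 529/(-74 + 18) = 189896191/1746360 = 108.74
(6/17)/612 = 1/1734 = 0.00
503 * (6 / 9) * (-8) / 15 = -8048 / 45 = -178.84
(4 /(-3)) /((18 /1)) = -2 /27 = -0.07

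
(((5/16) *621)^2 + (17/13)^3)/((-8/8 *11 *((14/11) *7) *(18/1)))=-21182589653/992130048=-21.35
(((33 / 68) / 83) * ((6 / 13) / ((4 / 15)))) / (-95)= -297 / 2788136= -0.00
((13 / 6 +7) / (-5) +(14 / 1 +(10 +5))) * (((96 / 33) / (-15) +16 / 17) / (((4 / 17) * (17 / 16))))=683296 / 8415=81.20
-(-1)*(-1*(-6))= 6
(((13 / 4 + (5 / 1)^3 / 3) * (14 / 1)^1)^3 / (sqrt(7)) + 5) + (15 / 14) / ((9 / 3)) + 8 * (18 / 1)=2091 / 14 + 7672950131 * sqrt(7) / 216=93984954.31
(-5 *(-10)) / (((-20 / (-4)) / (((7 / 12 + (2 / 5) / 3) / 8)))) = 43 / 48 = 0.90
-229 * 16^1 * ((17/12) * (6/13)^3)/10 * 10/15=-373728/10985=-34.02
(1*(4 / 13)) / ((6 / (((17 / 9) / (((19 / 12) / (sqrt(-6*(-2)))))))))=272*sqrt(3) / 2223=0.21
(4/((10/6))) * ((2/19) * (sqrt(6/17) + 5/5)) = 24 * sqrt(102)/1615 + 24/95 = 0.40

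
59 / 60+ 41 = 2519 / 60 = 41.98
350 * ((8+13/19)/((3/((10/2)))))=96250/19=5065.79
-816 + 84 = -732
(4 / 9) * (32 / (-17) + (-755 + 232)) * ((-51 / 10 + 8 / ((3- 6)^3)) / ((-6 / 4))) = -52003244 / 61965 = -839.24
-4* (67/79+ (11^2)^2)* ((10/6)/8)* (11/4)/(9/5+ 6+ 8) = -159047075/74892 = -2123.69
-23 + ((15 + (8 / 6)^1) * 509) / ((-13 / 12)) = -100063 / 13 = -7697.15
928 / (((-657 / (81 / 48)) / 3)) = -522 / 73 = -7.15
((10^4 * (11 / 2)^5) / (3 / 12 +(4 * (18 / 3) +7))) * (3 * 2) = 9663060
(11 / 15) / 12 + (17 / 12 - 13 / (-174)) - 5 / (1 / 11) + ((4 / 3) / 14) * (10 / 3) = -53927 / 1015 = -53.13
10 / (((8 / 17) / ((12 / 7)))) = 255 / 7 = 36.43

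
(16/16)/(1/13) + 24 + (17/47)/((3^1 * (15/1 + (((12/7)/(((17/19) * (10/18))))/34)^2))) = 8013752557892/216540898191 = 37.01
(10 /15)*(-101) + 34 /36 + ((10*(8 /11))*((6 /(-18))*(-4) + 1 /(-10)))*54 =82759 /198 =417.97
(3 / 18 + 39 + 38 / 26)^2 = 10042561 / 6084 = 1650.65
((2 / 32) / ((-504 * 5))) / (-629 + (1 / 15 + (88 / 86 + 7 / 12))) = 43 / 1087634016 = 0.00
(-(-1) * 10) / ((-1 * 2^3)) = -5 / 4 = -1.25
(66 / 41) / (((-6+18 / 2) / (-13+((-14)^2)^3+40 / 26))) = 2153444018 / 533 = 4040232.68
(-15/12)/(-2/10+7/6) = -75/58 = -1.29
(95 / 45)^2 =361 / 81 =4.46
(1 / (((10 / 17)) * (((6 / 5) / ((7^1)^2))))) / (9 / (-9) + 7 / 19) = -15827 / 144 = -109.91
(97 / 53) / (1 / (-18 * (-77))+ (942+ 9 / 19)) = 2554398 / 1315413413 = 0.00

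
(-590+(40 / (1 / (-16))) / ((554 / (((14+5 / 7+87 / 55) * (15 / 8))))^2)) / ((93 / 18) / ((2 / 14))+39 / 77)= -1615752908400 / 100101497419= -16.14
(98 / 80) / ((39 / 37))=1813 / 1560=1.16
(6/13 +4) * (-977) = -56666/13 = -4358.92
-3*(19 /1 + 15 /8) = -501 /8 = -62.62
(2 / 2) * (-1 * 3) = -3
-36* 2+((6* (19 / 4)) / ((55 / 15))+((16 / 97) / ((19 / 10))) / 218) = -64.23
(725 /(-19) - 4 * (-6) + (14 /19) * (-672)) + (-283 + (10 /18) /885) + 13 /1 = -23587532 /30267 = -779.32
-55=-55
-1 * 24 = -24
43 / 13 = 3.31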